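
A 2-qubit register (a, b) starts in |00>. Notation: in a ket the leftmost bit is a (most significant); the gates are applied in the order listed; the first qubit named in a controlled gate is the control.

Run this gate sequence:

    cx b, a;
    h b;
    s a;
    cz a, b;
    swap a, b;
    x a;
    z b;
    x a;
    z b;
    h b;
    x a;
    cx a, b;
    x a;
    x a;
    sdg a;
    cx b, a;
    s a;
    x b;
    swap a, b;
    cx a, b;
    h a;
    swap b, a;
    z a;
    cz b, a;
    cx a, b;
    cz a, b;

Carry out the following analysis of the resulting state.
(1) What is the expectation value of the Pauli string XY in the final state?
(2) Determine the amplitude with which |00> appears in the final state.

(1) The expectation value of XY is 1. Key observation: the block from step 13 through step 14 cancels to the identity and can be dropped.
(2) The amplitude on |00> is sqrt(2)*(1 - I)/4.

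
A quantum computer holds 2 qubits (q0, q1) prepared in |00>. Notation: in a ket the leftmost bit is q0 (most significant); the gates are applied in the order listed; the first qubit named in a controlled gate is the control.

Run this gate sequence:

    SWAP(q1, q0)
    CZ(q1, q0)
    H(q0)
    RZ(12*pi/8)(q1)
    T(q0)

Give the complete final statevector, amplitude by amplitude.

After the circuit, the state carries amplitude -sqrt(2)*exp(I*pi/4)/2 on |00>, 0 on |01>, -sqrt(2)*I/2 on |10>, 0 on |11>.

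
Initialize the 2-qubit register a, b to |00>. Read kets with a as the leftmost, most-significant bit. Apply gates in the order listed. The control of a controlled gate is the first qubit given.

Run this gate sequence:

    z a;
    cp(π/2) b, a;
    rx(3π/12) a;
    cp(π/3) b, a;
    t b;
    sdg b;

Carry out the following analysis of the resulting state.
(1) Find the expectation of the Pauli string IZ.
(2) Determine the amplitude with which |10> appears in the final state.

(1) The expectation value of IZ is 1.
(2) The final state's coefficient on |10> equals -I*sqrt(2 - sqrt(2))/2.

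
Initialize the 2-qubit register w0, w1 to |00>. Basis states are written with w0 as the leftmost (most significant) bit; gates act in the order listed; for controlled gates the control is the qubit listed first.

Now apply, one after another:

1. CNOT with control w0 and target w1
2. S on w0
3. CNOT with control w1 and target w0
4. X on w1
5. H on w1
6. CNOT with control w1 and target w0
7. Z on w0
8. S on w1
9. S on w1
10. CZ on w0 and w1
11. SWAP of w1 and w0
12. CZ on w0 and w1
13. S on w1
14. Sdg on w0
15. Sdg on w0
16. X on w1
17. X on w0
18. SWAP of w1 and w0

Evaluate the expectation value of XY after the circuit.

The observable XY averages to -1.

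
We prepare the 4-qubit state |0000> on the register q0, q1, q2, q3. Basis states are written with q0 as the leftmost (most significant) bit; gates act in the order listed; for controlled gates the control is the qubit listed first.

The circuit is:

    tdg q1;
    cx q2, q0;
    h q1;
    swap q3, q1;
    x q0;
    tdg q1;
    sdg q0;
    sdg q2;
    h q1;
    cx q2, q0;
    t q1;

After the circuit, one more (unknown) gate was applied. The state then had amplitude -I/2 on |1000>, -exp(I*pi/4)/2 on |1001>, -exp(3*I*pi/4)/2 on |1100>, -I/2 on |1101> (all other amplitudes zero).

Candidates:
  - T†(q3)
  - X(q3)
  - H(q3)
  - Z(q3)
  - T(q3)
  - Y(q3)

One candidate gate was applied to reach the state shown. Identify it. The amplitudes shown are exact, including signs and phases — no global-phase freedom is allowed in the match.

It was T†(q3) that produced the state shown.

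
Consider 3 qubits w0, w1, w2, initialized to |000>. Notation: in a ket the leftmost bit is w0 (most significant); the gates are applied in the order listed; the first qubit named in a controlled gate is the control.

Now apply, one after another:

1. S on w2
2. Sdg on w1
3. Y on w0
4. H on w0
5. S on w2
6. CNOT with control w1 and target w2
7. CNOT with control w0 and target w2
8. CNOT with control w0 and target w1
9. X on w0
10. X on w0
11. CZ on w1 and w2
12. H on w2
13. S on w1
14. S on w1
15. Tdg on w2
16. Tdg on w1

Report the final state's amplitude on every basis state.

After the circuit, the state carries amplitude I/2 on |000>, exp(I*pi/4)/2 on |001>, 0 on |010>, 0 on |011>, 0 on |100>, 0 on |101>, -exp(I*pi/4)/2 on |110>, 1/2 on |111>.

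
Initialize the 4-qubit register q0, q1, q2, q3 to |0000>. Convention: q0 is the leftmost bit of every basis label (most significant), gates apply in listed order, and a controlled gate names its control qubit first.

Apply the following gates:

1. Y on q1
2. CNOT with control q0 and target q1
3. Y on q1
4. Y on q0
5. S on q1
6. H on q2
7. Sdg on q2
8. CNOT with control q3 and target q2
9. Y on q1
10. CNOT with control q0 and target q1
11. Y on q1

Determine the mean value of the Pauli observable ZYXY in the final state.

In the final state, ZYXY has expectation 0.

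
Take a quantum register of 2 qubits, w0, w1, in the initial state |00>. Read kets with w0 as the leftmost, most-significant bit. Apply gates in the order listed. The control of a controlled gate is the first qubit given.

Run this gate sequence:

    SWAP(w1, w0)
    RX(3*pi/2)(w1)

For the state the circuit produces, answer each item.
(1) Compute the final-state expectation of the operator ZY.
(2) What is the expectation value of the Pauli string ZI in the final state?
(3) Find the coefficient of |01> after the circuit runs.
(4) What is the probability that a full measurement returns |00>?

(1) In the final state, ZY has expectation 1.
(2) The expectation value of ZI is 1.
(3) The final state's coefficient on |01> equals -sqrt(2)*I/2.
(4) The probability of measuring |00> is 1/2.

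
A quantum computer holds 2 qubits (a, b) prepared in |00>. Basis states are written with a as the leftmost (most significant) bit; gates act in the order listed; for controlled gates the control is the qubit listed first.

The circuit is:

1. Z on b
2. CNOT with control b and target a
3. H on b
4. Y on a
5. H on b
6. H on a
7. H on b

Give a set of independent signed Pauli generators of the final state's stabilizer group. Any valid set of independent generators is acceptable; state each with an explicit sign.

One valid set of independent stabilizer generators is -XI, +IX (any independent generating set of the same group is equally correct).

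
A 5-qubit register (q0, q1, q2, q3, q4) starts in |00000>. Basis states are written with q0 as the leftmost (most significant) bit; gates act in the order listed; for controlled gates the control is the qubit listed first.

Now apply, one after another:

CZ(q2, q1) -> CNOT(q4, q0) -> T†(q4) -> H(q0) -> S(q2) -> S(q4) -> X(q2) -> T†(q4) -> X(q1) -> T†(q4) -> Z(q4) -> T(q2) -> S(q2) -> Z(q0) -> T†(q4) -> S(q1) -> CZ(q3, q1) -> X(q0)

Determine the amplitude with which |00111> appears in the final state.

|00111> carries amplitude 0 in the final state.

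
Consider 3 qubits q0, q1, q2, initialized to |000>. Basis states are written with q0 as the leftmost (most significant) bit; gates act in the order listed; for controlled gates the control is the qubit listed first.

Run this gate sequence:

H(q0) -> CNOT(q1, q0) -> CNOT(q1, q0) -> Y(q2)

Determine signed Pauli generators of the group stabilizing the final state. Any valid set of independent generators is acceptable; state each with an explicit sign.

The final state is stabilized by the group generated by +XII, +IZI, -IIZ; other independent generating sets are equally valid. Key observation: steps 2-3 multiply out to the identity, so the circuit reduces to the remaining gates.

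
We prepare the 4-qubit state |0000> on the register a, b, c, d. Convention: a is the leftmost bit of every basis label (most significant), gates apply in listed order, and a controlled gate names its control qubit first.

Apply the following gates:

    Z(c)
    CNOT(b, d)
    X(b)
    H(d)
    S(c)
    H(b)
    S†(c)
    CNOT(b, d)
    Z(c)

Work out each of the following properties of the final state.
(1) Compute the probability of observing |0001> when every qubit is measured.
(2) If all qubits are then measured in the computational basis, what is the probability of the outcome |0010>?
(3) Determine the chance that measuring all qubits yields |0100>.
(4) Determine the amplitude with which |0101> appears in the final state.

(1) Outcome |0001> occurs with probability 1/4.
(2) Outcome |0010> occurs with probability 0.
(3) The probability of measuring |0100> is 1/4.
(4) The final state's coefficient on |0101> equals -1/2.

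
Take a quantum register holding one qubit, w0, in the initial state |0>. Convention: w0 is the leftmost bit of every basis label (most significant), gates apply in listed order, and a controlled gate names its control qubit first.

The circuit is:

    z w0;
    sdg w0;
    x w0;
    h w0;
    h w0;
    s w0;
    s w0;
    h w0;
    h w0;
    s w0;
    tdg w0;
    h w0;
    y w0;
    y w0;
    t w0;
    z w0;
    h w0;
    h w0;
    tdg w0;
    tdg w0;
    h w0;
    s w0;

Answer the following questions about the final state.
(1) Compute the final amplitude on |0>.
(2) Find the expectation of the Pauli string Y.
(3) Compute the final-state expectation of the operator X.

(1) The amplitude on |0> is -1/2 - exp(I*pi/4)/2. Key observation: steps 17-18 multiply out to the identity, so the circuit reduces to the remaining gates.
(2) The observable Y averages to 0.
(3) The expectation value of X is -sqrt(2)/2.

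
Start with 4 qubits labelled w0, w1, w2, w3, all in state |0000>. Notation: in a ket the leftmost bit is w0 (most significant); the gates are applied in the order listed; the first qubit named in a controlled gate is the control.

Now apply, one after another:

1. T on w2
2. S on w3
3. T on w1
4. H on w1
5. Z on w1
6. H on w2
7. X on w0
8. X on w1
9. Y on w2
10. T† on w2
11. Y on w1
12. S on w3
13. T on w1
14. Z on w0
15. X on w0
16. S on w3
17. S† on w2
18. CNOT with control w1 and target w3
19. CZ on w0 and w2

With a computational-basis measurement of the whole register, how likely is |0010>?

The probability of measuring |0010> is 1/4.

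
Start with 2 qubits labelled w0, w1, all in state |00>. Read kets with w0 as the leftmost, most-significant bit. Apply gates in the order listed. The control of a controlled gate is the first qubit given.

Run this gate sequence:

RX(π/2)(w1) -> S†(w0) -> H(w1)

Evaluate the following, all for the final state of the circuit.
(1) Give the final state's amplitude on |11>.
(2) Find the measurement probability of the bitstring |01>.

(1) |11> carries amplitude 0 in the final state.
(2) Outcome |01> occurs with probability 1/2.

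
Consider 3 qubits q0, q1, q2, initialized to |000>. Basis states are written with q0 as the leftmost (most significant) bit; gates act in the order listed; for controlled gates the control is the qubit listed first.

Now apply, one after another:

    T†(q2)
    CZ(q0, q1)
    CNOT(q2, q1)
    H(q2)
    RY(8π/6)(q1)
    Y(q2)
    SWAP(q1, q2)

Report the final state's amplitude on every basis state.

The final amplitudes are sqrt(2)*I/4 on |000>, -sqrt(6)*I/4 on |001>, -sqrt(2)*I/4 on |010>, sqrt(6)*I/4 on |011>, 0 on |100>, 0 on |101>, 0 on |110>, 0 on |111>.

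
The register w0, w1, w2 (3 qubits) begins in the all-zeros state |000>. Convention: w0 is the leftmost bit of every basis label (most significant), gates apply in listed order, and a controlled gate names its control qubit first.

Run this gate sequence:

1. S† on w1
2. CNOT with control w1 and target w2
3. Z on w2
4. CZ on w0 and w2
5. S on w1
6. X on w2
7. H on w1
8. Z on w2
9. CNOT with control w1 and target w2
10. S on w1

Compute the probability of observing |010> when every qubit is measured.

The probability of measuring |010> is 1/2.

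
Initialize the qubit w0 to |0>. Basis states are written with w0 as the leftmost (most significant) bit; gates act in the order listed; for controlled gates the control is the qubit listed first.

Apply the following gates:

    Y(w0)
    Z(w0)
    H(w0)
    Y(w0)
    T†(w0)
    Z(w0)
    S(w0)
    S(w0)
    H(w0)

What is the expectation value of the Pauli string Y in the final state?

The expectation value of Y is sqrt(2)/2.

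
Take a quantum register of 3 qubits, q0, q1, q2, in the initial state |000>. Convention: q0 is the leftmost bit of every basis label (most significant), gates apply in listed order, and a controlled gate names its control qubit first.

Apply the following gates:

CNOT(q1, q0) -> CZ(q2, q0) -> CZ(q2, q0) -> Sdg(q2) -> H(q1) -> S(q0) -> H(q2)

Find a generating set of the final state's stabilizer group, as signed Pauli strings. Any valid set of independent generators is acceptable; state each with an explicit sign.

One valid set of independent stabilizer generators is +IXI, +IIX, +ZII (any independent generating set of the same group is equally correct).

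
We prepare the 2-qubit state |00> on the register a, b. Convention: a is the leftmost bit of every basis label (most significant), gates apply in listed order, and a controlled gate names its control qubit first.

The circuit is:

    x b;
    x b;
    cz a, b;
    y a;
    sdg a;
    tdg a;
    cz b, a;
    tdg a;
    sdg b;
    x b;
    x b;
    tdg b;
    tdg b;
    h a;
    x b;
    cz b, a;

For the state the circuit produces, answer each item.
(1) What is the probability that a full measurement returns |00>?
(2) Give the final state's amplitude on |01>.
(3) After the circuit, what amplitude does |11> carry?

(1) A full measurement returns |00> with probability 0.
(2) |01> carries amplitude -sqrt(2)*I/2 in the final state.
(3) |11> carries amplitude -sqrt(2)*I/2 in the final state.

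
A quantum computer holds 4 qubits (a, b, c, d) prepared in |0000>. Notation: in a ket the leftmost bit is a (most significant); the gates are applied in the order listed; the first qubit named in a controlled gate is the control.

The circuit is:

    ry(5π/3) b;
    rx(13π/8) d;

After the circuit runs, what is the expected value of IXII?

In the final state, IXII has expectation -sqrt(3)/2.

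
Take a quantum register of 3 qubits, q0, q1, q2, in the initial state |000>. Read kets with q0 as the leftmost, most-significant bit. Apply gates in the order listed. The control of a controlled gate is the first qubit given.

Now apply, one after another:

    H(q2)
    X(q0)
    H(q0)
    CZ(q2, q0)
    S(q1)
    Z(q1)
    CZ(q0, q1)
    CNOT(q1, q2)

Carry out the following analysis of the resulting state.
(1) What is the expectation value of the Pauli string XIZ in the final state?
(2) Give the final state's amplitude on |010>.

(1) The expectation value of XIZ is -1.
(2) |010> carries amplitude 0 in the final state.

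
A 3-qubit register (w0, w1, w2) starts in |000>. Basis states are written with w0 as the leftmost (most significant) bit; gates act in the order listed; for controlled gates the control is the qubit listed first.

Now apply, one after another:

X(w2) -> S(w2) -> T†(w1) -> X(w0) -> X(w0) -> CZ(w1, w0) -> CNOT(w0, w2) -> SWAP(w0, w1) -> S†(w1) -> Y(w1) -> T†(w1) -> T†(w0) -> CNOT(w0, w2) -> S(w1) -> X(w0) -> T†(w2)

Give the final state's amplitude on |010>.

The amplitude on |010> is 0.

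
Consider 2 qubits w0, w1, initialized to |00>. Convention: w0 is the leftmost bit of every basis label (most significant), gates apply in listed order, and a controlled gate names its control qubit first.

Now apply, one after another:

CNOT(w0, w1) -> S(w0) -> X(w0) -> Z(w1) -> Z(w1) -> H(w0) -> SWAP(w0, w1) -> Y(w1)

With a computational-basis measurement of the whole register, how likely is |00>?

A full measurement returns |00> with probability 1/2.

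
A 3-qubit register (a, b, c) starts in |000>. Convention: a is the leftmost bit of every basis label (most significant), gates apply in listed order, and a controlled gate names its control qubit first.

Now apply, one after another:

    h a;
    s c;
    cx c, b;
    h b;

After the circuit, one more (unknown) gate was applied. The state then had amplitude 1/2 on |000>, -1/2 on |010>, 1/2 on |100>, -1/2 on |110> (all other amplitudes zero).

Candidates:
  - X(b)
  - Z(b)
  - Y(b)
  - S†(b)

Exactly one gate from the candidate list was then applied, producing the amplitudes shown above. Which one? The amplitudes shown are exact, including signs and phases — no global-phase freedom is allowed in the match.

The applied gate was Z(b).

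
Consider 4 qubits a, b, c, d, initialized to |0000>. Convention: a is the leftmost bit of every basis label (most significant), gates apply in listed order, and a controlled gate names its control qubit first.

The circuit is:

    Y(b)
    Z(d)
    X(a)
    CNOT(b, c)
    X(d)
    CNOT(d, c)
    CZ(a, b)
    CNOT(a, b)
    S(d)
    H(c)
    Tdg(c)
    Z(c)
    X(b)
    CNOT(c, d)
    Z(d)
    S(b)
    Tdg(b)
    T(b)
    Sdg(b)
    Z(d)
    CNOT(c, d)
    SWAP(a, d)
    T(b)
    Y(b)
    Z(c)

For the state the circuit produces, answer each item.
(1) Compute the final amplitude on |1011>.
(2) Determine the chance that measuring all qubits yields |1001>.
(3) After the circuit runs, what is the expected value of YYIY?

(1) The amplitude on |1011> is -sqrt(2)*I/2. Key observation: gates 14-21 undo each other exactly, leaving only the rest of the circuit to track.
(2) Outcome |1001> occurs with probability 1/2.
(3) The expectation value of YYIY is 0.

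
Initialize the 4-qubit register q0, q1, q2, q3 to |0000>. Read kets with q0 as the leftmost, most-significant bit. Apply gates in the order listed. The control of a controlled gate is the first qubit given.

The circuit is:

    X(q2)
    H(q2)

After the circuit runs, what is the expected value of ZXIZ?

In the final state, ZXIZ has expectation 0.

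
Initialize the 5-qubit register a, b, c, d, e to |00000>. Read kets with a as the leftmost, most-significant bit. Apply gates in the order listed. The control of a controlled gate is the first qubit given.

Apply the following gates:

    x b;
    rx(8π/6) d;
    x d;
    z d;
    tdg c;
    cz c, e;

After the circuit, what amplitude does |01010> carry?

The amplitude on |01010> is 1/2.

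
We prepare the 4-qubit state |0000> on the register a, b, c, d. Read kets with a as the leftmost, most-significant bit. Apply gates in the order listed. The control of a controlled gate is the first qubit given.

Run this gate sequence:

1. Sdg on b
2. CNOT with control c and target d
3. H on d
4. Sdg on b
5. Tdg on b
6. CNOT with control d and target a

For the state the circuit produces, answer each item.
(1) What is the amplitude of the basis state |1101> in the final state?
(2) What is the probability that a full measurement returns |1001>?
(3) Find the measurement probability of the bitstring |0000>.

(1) |1101> carries amplitude 0 in the final state.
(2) The probability of measuring |1001> is 1/2.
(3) The probability of measuring |0000> is 1/2.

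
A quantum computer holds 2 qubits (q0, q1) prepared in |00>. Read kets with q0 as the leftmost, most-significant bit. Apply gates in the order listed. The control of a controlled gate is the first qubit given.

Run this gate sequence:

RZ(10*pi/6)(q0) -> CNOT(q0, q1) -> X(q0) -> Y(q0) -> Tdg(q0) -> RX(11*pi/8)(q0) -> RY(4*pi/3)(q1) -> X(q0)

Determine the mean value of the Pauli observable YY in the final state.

The observable YY averages to 0.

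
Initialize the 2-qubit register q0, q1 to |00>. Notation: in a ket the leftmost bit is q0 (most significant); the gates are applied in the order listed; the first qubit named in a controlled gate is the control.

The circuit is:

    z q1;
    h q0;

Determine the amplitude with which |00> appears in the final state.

The final state's coefficient on |00> equals sqrt(2)/2.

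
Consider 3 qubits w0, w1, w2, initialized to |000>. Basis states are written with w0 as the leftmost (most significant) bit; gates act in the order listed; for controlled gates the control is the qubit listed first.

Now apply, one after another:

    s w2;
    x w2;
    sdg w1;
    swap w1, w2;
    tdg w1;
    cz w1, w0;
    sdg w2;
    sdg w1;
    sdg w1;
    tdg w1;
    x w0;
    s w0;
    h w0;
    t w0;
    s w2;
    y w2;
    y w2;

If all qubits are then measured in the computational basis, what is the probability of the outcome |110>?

Outcome |110> occurs with probability 1/2.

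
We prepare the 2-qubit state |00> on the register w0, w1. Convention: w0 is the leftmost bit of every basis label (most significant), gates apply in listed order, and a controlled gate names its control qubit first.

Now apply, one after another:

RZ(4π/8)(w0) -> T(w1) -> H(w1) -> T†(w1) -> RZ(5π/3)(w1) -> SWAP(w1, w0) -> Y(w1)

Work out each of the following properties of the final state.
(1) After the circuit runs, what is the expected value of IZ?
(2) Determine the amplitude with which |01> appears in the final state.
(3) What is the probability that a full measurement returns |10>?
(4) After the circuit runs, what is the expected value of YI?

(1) In the final state, IZ has expectation -1.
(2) The final state's coefficient on |01> equals -sqrt(2)*exp(5*I*pi/12)/2.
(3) A full measurement returns |10> with probability 0.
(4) The observable YI averages to -sqrt(6)/4 - sqrt(2)/4.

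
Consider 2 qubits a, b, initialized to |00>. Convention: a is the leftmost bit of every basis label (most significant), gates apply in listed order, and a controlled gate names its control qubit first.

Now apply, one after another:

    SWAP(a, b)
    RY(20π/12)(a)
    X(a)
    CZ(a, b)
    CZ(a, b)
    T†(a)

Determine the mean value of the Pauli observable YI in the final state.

The observable YI averages to sqrt(6)/4.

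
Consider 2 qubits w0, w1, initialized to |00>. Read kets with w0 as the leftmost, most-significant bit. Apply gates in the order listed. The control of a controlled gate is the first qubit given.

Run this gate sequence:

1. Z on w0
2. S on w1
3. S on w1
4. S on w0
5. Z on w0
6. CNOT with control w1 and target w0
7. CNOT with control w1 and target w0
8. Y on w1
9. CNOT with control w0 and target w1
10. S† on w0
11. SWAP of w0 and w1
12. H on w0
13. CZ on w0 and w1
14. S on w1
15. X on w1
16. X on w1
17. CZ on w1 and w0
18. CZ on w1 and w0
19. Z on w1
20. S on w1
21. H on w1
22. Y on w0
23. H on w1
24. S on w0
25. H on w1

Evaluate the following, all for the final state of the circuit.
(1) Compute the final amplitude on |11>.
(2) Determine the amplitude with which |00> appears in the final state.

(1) The amplitude on |11> is -I/2.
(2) The final state's coefficient on |00> equals -1/2.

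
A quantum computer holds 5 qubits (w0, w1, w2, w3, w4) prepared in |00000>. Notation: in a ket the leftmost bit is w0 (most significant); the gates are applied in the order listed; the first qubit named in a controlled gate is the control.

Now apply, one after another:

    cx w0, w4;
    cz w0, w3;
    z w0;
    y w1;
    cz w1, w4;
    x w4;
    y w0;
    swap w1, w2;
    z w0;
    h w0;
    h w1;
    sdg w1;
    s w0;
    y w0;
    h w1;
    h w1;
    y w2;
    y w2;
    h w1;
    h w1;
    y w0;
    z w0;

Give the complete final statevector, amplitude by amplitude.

The final amplitudes are 1/2 on |00101>, -I/2 on |01101>, I/2 on |10101>, 1/2 on |11101>, and 0 on every other basis state.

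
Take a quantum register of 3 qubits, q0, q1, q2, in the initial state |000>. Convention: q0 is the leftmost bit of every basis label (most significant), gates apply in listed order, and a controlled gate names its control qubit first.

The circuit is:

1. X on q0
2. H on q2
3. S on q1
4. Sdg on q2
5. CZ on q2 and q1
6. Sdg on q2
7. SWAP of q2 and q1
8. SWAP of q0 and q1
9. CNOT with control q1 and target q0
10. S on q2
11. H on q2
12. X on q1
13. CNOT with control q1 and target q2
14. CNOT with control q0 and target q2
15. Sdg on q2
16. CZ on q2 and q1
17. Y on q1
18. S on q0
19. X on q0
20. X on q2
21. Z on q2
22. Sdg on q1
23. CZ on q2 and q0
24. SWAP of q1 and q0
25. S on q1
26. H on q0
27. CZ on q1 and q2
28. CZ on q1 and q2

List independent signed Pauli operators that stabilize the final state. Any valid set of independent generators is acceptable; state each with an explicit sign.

The final state is stabilized by the group generated by -XII, -IXZ, -IZY; other independent generating sets are equally valid. Key observation: steps 27-28 multiply out to the identity, so the circuit reduces to the remaining gates.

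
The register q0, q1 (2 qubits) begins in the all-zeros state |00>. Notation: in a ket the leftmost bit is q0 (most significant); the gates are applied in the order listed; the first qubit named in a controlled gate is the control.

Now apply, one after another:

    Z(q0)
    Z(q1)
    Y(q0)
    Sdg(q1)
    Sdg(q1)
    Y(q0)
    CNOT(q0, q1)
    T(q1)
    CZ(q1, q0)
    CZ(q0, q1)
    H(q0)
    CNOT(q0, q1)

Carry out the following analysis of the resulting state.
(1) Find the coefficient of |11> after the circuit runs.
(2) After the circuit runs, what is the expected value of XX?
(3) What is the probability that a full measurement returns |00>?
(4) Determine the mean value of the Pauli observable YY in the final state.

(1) |11> carries amplitude sqrt(2)/2 in the final state.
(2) The observable XX averages to 1.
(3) A full measurement returns |00> with probability 1/2.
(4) The observable YY averages to -1.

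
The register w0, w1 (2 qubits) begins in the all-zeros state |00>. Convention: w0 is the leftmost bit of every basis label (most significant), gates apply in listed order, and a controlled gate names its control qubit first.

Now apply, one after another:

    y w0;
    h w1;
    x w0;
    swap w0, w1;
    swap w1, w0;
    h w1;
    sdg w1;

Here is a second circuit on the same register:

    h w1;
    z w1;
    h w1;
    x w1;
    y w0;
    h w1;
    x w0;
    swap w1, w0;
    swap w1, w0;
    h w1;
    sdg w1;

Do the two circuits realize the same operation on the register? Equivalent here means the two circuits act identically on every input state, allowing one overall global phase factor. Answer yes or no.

Yes: on every input state the two circuits agree up to one overall phase factor.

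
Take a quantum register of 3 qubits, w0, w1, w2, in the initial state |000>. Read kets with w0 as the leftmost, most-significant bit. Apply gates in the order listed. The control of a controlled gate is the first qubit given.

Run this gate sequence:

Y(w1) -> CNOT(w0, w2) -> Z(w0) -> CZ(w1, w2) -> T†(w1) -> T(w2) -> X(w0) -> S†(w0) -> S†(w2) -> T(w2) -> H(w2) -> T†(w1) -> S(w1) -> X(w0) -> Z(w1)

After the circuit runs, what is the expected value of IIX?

The observable IIX averages to 1.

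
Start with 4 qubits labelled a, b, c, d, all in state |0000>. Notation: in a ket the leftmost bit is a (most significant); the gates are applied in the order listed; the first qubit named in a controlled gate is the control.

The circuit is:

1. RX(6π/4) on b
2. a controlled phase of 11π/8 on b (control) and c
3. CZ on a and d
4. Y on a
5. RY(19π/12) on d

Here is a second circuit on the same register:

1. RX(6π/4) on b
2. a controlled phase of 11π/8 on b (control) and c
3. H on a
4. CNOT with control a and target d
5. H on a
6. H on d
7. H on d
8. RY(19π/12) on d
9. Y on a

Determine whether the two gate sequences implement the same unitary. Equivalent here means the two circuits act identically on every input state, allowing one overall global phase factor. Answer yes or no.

No, they are not equivalent — no single phase factor reconciles the two unitaries.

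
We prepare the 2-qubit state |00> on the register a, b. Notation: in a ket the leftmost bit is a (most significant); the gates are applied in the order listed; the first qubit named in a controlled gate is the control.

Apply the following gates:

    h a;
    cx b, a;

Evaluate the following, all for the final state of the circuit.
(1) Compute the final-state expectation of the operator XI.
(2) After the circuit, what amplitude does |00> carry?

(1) The observable XI averages to 1.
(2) |00> carries amplitude sqrt(2)/2 in the final state.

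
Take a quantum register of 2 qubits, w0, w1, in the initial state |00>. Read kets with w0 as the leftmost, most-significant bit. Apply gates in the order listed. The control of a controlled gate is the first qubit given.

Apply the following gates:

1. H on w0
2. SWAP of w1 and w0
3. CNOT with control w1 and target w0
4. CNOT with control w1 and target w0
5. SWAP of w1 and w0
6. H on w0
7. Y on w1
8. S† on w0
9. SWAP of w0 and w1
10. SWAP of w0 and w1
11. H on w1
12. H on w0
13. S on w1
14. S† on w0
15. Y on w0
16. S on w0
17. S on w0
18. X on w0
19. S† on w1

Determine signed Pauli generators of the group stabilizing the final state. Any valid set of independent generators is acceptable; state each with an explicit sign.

The stabilizer group can be generated by -YI, -IX, among other valid generating sets. Key observation: gates 1-6 undo each other exactly, leaving only the rest of the circuit to track.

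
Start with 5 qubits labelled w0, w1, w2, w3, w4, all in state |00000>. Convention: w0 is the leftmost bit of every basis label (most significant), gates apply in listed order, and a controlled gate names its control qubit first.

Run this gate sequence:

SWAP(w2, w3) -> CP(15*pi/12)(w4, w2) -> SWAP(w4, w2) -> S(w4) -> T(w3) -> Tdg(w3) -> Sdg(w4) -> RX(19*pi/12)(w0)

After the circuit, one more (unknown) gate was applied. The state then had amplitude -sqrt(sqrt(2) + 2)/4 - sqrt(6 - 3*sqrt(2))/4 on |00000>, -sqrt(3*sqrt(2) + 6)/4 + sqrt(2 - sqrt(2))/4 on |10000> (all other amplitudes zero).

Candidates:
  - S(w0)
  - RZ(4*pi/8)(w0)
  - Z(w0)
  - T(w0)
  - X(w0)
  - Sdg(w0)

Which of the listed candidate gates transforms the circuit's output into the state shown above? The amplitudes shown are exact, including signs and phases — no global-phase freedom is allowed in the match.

The unique candidate consistent with the amplitudes is Sdg(w0).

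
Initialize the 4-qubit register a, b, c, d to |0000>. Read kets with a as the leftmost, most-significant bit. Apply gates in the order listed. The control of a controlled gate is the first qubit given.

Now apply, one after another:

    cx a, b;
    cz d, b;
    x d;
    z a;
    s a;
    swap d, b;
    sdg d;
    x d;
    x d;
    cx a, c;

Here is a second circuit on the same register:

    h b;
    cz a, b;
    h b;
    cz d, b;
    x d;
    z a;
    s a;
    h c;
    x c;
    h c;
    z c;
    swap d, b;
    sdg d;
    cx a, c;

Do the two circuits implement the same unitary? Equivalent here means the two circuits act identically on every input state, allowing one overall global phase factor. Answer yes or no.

Yes: on every input state the two circuits agree up to one overall phase factor.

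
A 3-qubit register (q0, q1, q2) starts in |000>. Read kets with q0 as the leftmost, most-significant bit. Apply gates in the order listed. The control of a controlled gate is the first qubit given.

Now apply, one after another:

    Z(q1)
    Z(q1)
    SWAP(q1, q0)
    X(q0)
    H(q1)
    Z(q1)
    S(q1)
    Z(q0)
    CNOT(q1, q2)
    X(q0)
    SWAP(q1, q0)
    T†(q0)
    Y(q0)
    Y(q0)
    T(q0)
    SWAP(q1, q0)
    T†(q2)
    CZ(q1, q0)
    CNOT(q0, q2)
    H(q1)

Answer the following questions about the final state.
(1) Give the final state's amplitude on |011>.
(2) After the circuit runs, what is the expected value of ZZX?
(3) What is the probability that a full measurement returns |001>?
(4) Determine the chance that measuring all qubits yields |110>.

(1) The amplitude on |011> is -exp(I*pi/4)/2. Key observation: steps 11-16 multiply out to the identity, so the circuit reduces to the remaining gates.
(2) In the final state, ZZX has expectation -sqrt(2)/2.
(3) The probability of measuring |001> is 1/4.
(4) Outcome |110> occurs with probability 0.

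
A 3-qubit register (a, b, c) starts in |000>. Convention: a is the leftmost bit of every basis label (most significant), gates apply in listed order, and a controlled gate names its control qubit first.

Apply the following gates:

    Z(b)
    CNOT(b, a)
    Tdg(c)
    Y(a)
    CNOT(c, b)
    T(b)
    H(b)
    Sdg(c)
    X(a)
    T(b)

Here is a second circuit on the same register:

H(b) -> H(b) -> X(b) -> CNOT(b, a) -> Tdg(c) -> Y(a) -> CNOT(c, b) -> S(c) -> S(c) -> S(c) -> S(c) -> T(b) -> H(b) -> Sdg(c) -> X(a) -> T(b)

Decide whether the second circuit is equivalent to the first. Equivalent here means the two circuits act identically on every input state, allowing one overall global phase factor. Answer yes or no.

No: there is an input state on which the two circuits produce genuinely different outputs (not merely differing by a phase).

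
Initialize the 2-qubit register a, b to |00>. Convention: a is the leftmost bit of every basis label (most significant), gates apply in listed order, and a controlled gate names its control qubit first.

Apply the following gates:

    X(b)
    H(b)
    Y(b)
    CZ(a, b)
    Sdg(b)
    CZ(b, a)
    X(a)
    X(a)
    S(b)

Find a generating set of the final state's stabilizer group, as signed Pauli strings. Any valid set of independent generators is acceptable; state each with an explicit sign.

One valid set of independent stabilizer generators is +IX, +ZI (any independent generating set of the same group is equally correct). Key observation: gates 7-8 undo each other exactly, leaving only the rest of the circuit to track.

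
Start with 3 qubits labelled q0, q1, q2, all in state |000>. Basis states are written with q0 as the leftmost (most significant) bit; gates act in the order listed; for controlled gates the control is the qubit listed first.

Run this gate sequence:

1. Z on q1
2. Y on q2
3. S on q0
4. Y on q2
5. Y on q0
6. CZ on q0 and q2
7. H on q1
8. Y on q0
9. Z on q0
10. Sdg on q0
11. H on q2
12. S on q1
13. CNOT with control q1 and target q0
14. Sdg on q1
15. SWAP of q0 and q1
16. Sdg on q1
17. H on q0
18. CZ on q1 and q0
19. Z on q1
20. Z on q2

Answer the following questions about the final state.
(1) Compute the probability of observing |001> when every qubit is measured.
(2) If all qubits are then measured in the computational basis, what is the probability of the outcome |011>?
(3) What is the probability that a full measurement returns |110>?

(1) Outcome |001> occurs with probability 1/8.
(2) A full measurement returns |011> with probability 1/8.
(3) A full measurement returns |110> with probability 1/8.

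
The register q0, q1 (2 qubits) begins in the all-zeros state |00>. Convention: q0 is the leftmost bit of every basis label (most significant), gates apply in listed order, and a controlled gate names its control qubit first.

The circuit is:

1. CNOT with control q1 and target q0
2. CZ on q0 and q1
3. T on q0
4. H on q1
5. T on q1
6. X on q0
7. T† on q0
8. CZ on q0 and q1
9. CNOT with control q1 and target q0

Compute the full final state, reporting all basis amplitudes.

The resulting statevector has amplitude 0 on |00>, -sqrt(2)/2 on |01>, -sqrt(2)*exp(3*I*pi/4)/2 on |10>, 0 on |11>.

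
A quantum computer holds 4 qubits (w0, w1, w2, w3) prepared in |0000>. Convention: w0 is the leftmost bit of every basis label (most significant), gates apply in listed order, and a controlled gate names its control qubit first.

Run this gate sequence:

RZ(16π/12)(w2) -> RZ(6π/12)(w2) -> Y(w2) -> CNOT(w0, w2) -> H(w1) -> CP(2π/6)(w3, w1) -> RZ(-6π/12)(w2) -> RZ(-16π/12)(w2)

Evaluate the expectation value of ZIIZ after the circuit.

In the final state, ZIIZ has expectation 1.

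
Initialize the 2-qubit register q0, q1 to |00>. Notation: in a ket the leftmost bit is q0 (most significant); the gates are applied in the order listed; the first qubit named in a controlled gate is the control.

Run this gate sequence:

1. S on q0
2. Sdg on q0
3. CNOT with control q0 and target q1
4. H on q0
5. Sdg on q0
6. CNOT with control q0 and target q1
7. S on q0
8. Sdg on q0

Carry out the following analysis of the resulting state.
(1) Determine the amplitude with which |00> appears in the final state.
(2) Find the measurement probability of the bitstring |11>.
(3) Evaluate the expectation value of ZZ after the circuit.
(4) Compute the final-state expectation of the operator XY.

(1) The final state's coefficient on |00> equals sqrt(2)/2.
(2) Outcome |11> occurs with probability 1/2.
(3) The expectation value of ZZ is 1.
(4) In the final state, XY has expectation -1.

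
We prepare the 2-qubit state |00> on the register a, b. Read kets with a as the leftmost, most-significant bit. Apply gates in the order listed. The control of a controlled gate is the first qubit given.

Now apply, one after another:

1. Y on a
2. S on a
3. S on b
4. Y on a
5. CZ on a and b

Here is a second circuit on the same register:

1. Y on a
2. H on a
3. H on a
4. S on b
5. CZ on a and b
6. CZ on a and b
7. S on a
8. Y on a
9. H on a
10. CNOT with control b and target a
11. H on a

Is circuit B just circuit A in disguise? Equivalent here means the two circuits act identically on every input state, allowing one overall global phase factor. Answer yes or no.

Yes: on every input state the two circuits agree up to one overall phase factor.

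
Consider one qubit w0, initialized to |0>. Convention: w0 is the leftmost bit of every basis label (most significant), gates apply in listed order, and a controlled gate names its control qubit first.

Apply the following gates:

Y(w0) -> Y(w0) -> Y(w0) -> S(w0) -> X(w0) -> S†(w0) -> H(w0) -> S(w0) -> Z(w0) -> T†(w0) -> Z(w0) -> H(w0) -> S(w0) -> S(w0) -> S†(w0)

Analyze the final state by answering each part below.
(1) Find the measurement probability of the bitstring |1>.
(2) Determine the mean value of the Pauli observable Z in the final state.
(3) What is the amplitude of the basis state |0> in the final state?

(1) A full measurement returns |1> with probability 1/2 - sqrt(2)/4.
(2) In the final state, Z has expectation sqrt(2)/2.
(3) The amplitude on |0> is -1/2 - exp(I*pi/4)/2.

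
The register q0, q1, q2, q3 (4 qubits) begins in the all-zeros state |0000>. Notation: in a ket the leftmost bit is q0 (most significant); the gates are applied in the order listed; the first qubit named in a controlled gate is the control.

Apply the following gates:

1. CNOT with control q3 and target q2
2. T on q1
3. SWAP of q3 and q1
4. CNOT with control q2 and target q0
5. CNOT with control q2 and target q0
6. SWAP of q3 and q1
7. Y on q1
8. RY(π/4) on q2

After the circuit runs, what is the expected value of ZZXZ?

The expectation value of ZZXZ is -sqrt(2)/2. Key observation: steps 3-6 multiply out to the identity, so the circuit reduces to the remaining gates.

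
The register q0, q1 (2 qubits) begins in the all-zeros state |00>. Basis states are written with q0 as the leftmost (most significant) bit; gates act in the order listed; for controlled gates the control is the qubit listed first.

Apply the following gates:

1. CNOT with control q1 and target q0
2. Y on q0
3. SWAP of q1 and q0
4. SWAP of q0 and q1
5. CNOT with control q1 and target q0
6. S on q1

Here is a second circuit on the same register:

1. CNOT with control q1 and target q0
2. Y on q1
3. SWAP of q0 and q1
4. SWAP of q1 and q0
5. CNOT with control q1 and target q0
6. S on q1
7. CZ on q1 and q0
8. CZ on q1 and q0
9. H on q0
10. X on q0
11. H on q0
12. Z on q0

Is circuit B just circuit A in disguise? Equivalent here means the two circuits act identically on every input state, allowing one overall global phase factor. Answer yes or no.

No, they are not equivalent — no single phase factor reconciles the two unitaries.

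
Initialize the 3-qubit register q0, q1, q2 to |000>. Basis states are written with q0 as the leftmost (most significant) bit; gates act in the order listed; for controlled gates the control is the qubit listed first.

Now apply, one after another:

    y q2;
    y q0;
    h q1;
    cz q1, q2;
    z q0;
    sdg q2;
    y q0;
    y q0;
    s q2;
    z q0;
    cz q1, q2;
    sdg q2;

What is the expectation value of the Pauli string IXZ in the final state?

The observable IXZ averages to -1. Key observation: gates 4-11 undo each other exactly, leaving only the rest of the circuit to track.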